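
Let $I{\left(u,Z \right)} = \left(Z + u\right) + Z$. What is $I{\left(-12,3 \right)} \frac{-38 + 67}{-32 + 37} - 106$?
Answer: $- \frac{704}{5} \approx -140.8$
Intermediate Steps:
$I{\left(u,Z \right)} = u + 2 Z$
$I{\left(-12,3 \right)} \frac{-38 + 67}{-32 + 37} - 106 = \left(-12 + 2 \cdot 3\right) \frac{-38 + 67}{-32 + 37} - 106 = \left(-12 + 6\right) \frac{29}{5} - 106 = - 6 \cdot 29 \cdot \frac{1}{5} - 106 = \left(-6\right) \frac{29}{5} - 106 = - \frac{174}{5} - 106 = - \frac{704}{5}$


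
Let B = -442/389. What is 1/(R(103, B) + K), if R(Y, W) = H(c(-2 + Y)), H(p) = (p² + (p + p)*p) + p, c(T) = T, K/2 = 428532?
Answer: 1/887768 ≈ 1.1264e-6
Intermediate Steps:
K = 857064 (K = 2*428532 = 857064)
B = -442/389 (B = -442*1/389 = -442/389 ≈ -1.1362)
H(p) = p + 3*p² (H(p) = (p² + (2*p)*p) + p = (p² + 2*p²) + p = 3*p² + p = p + 3*p²)
R(Y, W) = (-5 + 3*Y)*(-2 + Y) (R(Y, W) = (-2 + Y)*(1 + 3*(-2 + Y)) = (-2 + Y)*(1 + (-6 + 3*Y)) = (-2 + Y)*(-5 + 3*Y) = (-5 + 3*Y)*(-2 + Y))
1/(R(103, B) + K) = 1/((-5 + 3*103)*(-2 + 103) + 857064) = 1/((-5 + 309)*101 + 857064) = 1/(304*101 + 857064) = 1/(30704 + 857064) = 1/887768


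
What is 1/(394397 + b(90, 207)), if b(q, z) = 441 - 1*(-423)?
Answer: 1/395261 ≈ 2.5300e-6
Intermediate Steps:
b(q, z) = 864 (b(q, z) = 441 + 423 = 864)
1/(394397 + b(90, 207)) = 1/(394397 + 864) = 1/395261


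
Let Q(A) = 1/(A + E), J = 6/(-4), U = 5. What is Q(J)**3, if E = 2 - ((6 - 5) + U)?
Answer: -8/1331 ≈ -0.0060105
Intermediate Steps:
J = -3/2 (J = 6*(-1/4) = -3/2 ≈ -1.5000)
E = -4 (E = 2 - ((6 - 5) + 5) = 2 - (1 + 5) = 2 - 1*6 = 2 - 6 = -4)
Q(A) = 1/(-4 + A) (Q(A) = 1/(A - 4) = 1/(-4 + A))
Q(J)**3 = (1/(-4 - 3/2))**3 = (1/(-11/2))**3 = (-2/11)**3 = -8/1331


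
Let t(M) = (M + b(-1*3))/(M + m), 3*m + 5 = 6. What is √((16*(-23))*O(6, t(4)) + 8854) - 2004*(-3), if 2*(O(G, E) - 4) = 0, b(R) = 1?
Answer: 6012 + √7382 ≈ 6097.9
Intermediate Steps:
m = ⅓ (m = -5/3 + (⅓)*6 = -5/3 + 2 = ⅓ ≈ 0.33333)
t(M) = (1 + M)/(⅓ + M) (t(M) = (M + 1)/(M + ⅓) = (1 + M)/(⅓ + M))
O(G, E) = 4 (O(G, E) = 4 + (½)*0 = 4 + 0 = 4)
√((16*(-23))*O(6, t(4)) + 8854) - 2004*(-3) = √((16*(-23))*4 + 8854) - 2004*(-3) = √(-368*4 + 8854) - 1*(-6012) = √(-1472 + 8854) + 6012 = √7382 + 6012 = 6012 + √7382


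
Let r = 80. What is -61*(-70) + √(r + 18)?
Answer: 4270 + 7*√2 ≈ 4279.9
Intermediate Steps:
-61*(-70) + √(r + 18) = -61*(-70) + √(80 + 18) = 4270 + √98 = 4270 + 7*√2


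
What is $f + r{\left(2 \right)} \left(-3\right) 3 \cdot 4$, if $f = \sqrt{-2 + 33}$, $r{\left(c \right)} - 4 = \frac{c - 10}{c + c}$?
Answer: $-72 + \sqrt{31} \approx -66.432$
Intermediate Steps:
$r{\left(c \right)} = 4 + \frac{-10 + c}{2 c}$ ($r{\left(c \right)} = 4 + \frac{c - 10}{c + c} = 4 + \frac{-10 + c}{2 c}$)
$f = \sqrt{31} \approx 5.5678$
$f + r{\left(2 \right)} \left(-3\right) 3 \cdot 4 = \sqrt{31} + \left(\frac{9}{2} - \frac{5}{2}\right) \left(-3\right) 3 \cdot 4 = \sqrt{31} + \left(\frac{9}{2} - \frac{5}{2}\right) \left(\left(-9\right) 4\right) = \sqrt{31} + \left(\frac{9}{2} - \frac{5}{2}\right) \left(-36\right) = \sqrt{31} + 2 \left(-36\right) = \sqrt{31} - 72 = -72 + \sqrt{31}$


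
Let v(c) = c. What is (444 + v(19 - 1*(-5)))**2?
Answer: 219024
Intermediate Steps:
(444 + v(19 - 1*(-5)))**2 = (444 + (19 - 1*(-5)))**2 = (444 + (19 + 5))**2 = (444 + 24)**2 = 468**2 = 219024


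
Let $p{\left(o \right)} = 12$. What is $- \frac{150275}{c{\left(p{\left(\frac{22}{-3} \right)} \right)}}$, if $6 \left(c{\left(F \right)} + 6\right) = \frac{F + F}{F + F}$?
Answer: $\frac{180330}{7} \approx 25761.0$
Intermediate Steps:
$c{\left(F \right)} = - \frac{35}{6}$ ($c{\left(F \right)} = -6 + \frac{\left(F + F\right) \frac{1}{F + F}}{6} = -6 + \frac{2 F \frac{1}{2 F}}{6} = -6 + \frac{1}{6} \cdot 1 = -6 + \frac{1}{6} = - \frac{35}{6}$)
$- \frac{150275}{c{\left(p{\left(\frac{22}{-3} \right)} \right)}} = - \frac{150275}{- \frac{35}{6}} = \left(-150275\right) \left(- \frac{6}{35}\right) = \frac{180330}{7}$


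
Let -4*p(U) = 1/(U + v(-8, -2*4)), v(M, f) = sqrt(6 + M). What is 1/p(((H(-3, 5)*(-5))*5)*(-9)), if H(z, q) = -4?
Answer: 3600 - 4*I*sqrt(2) ≈ 3600.0 - 5.6569*I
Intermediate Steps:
p(U) = -1/(4*(U + I*sqrt(2))) (p(U) = -1/(4*(U + sqrt(6 - 8))) = -1/(4*(U + sqrt(-2))) = -1/(4*(U + I*sqrt(2))))
1/p(((H(-3, 5)*(-5))*5)*(-9)) = 1/(-1/(4*((-4*(-5)*5)*(-9)) + 4*I*sqrt(2))) = 1/(-1/(4*((20*5)*(-9)) + 4*I*sqrt(2))) = 1/(-1/(4*(100*(-9)) + 4*I*sqrt(2))) = 1/(-1/(4*(-900) + 4*I*sqrt(2))) = 1/(-1/(-3600 + 4*I*sqrt(2))) = 3600 - 4*I*sqrt(2)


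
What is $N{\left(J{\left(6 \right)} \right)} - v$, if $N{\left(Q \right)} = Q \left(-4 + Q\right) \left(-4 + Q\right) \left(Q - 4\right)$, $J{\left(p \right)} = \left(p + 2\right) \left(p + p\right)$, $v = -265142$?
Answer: $75019190$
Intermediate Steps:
$J{\left(p \right)} = 2 p \left(2 + p\right)$ ($J{\left(p \right)} = \left(2 + p\right) 2 p = 2 p \left(2 + p\right)$)
$N{\left(Q \right)} = Q \left(-4 + Q\right)^{3}$ ($N{\left(Q \right)} = Q \left(-4 + Q\right) \left(-4 + Q\right) \left(-4 + Q\right) = Q \left(-4 + Q\right) \left(-4 + Q\right)^{2} = Q \left(-4 + Q\right)^{3}$)
$N{\left(J{\left(6 \right)} \right)} - v = 2 \cdot 6 \left(2 + 6\right) \left(-4 + 2 \cdot 6 \left(2 + 6\right)\right)^{3} - -265142 = 2 \cdot 6 \cdot 8 \left(-4 + 2 \cdot 6 \cdot 8\right)^{3} + 265142 = 96 \left(-4 + 96\right)^{3} + 265142 = 96 \cdot 92^{3} + 265142 = 96 \cdot 778688 + 265142 = 74754048 + 265142 = 75019190$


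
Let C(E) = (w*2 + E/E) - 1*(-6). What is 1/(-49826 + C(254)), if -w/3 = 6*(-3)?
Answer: -1/49711 ≈ -2.0116e-5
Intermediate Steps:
w = 54 (w = -18*(-3) = -3*(-18) = 54)
C(E) = 115 (C(E) = (54*2 + E/E) - 1*(-6) = (108 + 1) + 6 = 109 + 6 = 115)
1/(-49826 + C(254)) = 1/(-49826 + 115) = 1/(-49711) = -1/49711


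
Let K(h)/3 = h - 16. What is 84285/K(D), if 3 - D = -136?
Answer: 9365/41 ≈ 228.41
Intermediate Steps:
D = 139 (D = 3 - 1*(-136) = 3 + 136 = 139)
K(h) = -48 + 3*h (K(h) = 3*(h - 16) = 3*(-16 + h) = -48 + 3*h)
84285/K(D) = 84285/(-48 + 3*139) = 84285/(-48 + 417) = 84285/369 = 84285*(1/369) = 9365/41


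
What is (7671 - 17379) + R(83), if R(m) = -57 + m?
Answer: -9682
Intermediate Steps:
(7671 - 17379) + R(83) = (7671 - 17379) + (-57 + 83) = -9708 + 26 = -9682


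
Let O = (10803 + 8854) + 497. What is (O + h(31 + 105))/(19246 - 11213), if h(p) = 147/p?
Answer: 2741091/1092488 ≈ 2.5090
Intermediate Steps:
O = 20154 (O = 19657 + 497 = 20154)
(O + h(31 + 105))/(19246 - 11213) = (20154 + 147/(31 + 105))/(19246 - 11213) = (20154 + 147/136)/8033 = (20154 + 147*(1/136))*(1/8033) = (20154 + 147/136)*(1/8033) = (2741091/136)*(1/8033) = 2741091/1092488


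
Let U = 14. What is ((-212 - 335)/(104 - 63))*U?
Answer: -7658/41 ≈ -186.78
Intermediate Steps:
((-212 - 335)/(104 - 63))*U = ((-212 - 335)/(104 - 63))*14 = -547/41*14 = -7658/41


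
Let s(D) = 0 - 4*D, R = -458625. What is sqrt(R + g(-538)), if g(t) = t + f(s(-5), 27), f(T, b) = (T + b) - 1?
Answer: 3*I*sqrt(51013) ≈ 677.58*I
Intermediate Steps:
s(D) = -4*D
f(T, b) = -1 + T + b
g(t) = 46 + t (g(t) = t + (-1 - 4*(-5) + 27) = t + (-1 + 20 + 27) = t + 46 = 46 + t)
sqrt(R + g(-538)) = sqrt(-458625 + (46 - 538)) = sqrt(-458625 - 492) = sqrt(-459117) = 3*I*sqrt(51013)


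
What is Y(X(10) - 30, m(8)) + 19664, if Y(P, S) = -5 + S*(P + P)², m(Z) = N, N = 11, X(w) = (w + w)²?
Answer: 6043259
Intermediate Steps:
X(w) = 4*w² (X(w) = (2*w)² = 4*w²)
m(Z) = 11
Y(P, S) = -5 + 4*S*P² (Y(P, S) = -5 + S*(2*P)² = -5 + S*(4*P²) = -5 + 4*S*P²)
Y(X(10) - 30, m(8)) + 19664 = (-5 + 4*11*(4*10² - 30)²) + 19664 = (-5 + 4*11*(4*100 - 30)²) + 19664 = (-5 + 4*11*(400 - 30)²) + 19664 = (-5 + 4*11*370²) + 19664 = (-5 + 4*11*136900) + 19664 = (-5 + 6023600) + 19664 = 6023595 + 19664 = 6043259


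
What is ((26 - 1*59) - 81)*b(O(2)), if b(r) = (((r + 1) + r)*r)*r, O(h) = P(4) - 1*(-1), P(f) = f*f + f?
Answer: -2161782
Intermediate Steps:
P(f) = f + f² (P(f) = f² + f = f + f²)
O(h) = 21 (O(h) = 4*(1 + 4) - 1*(-1) = 4*5 + 1 = 20 + 1 = 21)
b(r) = r²*(1 + 2*r) (b(r) = (((1 + r) + r)*r)*r = ((1 + 2*r)*r)*r = (r*(1 + 2*r))*r = r²*(1 + 2*r))
((26 - 1*59) - 81)*b(O(2)) = ((26 - 1*59) - 81)*(21²*(1 + 2*21)) = ((26 - 59) - 81)*(441*(1 + 42)) = (-33 - 81)*(441*43) = -114*18963 = -2161782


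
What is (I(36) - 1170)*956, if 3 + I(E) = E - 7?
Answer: -1093664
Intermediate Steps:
I(E) = -10 + E (I(E) = -3 + (E - 7) = -3 + (-7 + E) = -10 + E)
(I(36) - 1170)*956 = ((-10 + 36) - 1170)*956 = (26 - 1170)*956 = -1144*956 = -1093664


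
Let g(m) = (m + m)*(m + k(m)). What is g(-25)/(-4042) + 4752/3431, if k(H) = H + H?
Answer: 67461/147533 ≈ 0.45726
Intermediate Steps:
k(H) = 2*H
g(m) = 6*m² (g(m) = (m + m)*(m + 2*m) = (2*m)*(3*m) = 6*m²)
g(-25)/(-4042) + 4752/3431 = (6*(-25)²)/(-4042) + 4752/3431 = (6*625)*(-1/4042) + 4752*(1/3431) = 3750*(-1/4042) + 4752/3431 = -1875/2021 + 4752/3431 = 67461/147533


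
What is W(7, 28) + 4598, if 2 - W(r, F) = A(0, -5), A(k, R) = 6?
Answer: 4594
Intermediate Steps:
W(r, F) = -4 (W(r, F) = 2 - 1*6 = 2 - 6 = -4)
W(7, 28) + 4598 = -4 + 4598 = 4594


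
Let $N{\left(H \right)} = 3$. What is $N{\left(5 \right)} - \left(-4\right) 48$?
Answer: $195$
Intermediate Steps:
$N{\left(5 \right)} - \left(-4\right) 48 = 3 - \left(-4\right) 48 = 3 - -192 = 3 + 192 = 195$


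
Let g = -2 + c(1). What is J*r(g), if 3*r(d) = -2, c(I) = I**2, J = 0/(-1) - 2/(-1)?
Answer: -4/3 ≈ -1.3333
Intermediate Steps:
J = 2 (J = 0*(-1) - 2*(-1) = 0 + 2 = 2)
g = -1 (g = -2 + 1**2 = -2 + 1 = -1)
r(d) = -2/3 (r(d) = (1/3)*(-2) = -2/3)
J*r(g) = 2*(-2/3) = -4/3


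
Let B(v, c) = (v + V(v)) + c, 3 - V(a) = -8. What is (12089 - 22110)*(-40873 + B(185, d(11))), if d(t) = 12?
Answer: 407503965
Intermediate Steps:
V(a) = 11 (V(a) = 3 - 1*(-8) = 3 + 8 = 11)
B(v, c) = 11 + c + v (B(v, c) = (v + 11) + c = (11 + v) + c = 11 + c + v)
(12089 - 22110)*(-40873 + B(185, d(11))) = (12089 - 22110)*(-40873 + (11 + 12 + 185)) = -10021*(-40873 + 208) = -10021*(-40665) = 407503965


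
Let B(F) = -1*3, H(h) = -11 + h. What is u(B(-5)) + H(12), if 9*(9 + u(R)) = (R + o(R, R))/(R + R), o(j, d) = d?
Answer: -71/9 ≈ -7.8889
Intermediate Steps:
B(F) = -3
u(R) = -80/9 (u(R) = -9 + ((R + R)/(R + R))/9 = -9 + ((2*R)/((2*R)))/9 = -9 + ((2*R)*(1/(2*R)))/9 = -9 + (⅑)*1 = -9 + ⅑ = -80/9)
u(B(-5)) + H(12) = -80/9 + (-11 + 12) = -80/9 + 1 = -71/9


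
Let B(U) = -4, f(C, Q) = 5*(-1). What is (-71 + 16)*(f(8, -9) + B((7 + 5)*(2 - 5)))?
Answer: 495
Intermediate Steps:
f(C, Q) = -5
(-71 + 16)*(f(8, -9) + B((7 + 5)*(2 - 5))) = (-71 + 16)*(-5 - 4) = -55*(-9) = 495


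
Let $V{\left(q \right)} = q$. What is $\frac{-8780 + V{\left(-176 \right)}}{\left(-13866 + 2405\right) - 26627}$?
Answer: $\frac{2239}{9522} \approx 0.23514$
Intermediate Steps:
$\frac{-8780 + V{\left(-176 \right)}}{\left(-13866 + 2405\right) - 26627} = \frac{-8780 - 176}{\left(-13866 + 2405\right) - 26627} = - \frac{8956}{-11461 - 26627} = - \frac{8956}{-38088} = \left(-8956\right) \left(- \frac{1}{38088}\right) = \frac{2239}{9522}$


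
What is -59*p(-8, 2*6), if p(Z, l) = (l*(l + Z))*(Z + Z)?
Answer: 45312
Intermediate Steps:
p(Z, l) = 2*Z*l*(Z + l) (p(Z, l) = (l*(Z + l))*(2*Z) = 2*Z*l*(Z + l))
-59*p(-8, 2*6) = -118*(-8)*2*6*(-8 + 2*6) = -118*(-8)*12*(-8 + 12) = -118*(-8)*12*4 = -59*(-768) = 45312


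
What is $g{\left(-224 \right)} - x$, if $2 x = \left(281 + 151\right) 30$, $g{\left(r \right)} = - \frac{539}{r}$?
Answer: $- \frac{207283}{32} \approx -6477.6$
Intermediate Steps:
$x = 6480$ ($x = \frac{\left(281 + 151\right) 30}{2} = \frac{432 \cdot 30}{2} = \frac{1}{2} \cdot 12960 = 6480$)
$g{\left(-224 \right)} - x = - \frac{539}{-224} - 6480 = \left(-539\right) \left(- \frac{1}{224}\right) - 6480 = \frac{77}{32} - 6480 = - \frac{207283}{32}$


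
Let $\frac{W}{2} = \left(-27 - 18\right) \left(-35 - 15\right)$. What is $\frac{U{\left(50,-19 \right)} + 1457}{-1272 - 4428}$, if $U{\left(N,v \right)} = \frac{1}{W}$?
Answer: $- \frac{345079}{1350000} \approx -0.25561$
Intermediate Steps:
$W = 4500$ ($W = 2 \left(-27 - 18\right) \left(-35 - 15\right) = 2 \left(\left(-45\right) \left(-50\right)\right) = 2 \cdot 2250 = 4500$)
$U{\left(N,v \right)} = \frac{1}{4500}$
$\frac{U{\left(50,-19 \right)} + 1457}{-1272 - 4428} = \frac{\frac{1}{4500} + 1457}{-1272 - 4428} = \frac{6556501}{4500 \left(-5700\right)} = \frac{6556501}{4500} \left(- \frac{1}{5700}\right) = - \frac{345079}{1350000}$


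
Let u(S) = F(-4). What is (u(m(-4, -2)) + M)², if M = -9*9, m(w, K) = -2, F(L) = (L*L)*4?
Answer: 289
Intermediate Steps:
F(L) = 4*L² (F(L) = L²*4 = 4*L²)
M = -81
u(S) = 64 (u(S) = 4*(-4)² = 4*16 = 64)
(u(m(-4, -2)) + M)² = (64 - 81)² = (-17)² = 289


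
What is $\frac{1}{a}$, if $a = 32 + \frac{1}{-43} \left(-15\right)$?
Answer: $\frac{43}{1391} \approx 0.030913$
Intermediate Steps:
$a = \frac{1391}{43}$ ($a = 32 - - \frac{15}{43} = 32 + \frac{15}{43} = \frac{1391}{43} \approx 32.349$)
$\frac{1}{a} = \frac{1}{\frac{1391}{43}} = \frac{43}{1391}$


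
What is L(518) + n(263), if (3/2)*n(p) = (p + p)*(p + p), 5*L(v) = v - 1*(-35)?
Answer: 2768419/15 ≈ 1.8456e+5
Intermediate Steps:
L(v) = 7 + v/5 (L(v) = (v - 1*(-35))/5 = (v + 35)/5 = (35 + v)/5 = 7 + v/5)
n(p) = 8*p**2/3 (n(p) = 2*((p + p)*(p + p))/3 = 2*((2*p)*(2*p))/3 = 2*(4*p**2)/3 = 8*p**2/3)
L(518) + n(263) = (7 + (1/5)*518) + (8/3)*263**2 = (7 + 518/5) + (8/3)*69169 = 553/5 + 553352/3 = 2768419/15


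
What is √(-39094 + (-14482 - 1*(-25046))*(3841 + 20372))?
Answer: √255747038 ≈ 15992.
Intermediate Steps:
√(-39094 + (-14482 - 1*(-25046))*(3841 + 20372)) = √(-39094 + (-14482 + 25046)*24213) = √(-39094 + 10564*24213) = √(-39094 + 255786132) = √255747038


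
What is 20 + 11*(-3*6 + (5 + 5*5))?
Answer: 152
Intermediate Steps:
20 + 11*(-3*6 + (5 + 5*5)) = 20 + 11*(-18 + (5 + 25)) = 20 + 11*(-18 + 30) = 20 + 11*12 = 20 + 132 = 152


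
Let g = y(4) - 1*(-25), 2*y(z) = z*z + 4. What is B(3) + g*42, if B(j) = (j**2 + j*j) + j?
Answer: 1491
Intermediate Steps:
y(z) = 2 + z**2/2 (y(z) = (z*z + 4)/2 = (z**2 + 4)/2 = (4 + z**2)/2 = 2 + z**2/2)
B(j) = j + 2*j**2 (B(j) = (j**2 + j**2) + j = 2*j**2 + j = j + 2*j**2)
g = 35 (g = (2 + (1/2)*4**2) - 1*(-25) = (2 + (1/2)*16) + 25 = (2 + 8) + 25 = 10 + 25 = 35)
B(3) + g*42 = 3*(1 + 2*3) + 35*42 = 3*(1 + 6) + 1470 = 3*7 + 1470 = 21 + 1470 = 1491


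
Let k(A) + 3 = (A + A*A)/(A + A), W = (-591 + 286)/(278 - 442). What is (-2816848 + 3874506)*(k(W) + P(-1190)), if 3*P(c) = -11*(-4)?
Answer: 6815019323/492 ≈ 1.3852e+7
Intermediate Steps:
W = 305/164 (W = -305/(-164) = -305*(-1/164) = 305/164 ≈ 1.8598)
k(A) = -3 + (A + A²)/(2*A) (k(A) = -3 + (A + A*A)/(A + A) = -3 + (A + A²)/((2*A)) = -3 + (A + A²)*(1/(2*A)) = -3 + (A + A²)/(2*A))
P(c) = 44/3 (P(c) = (-11*(-4))/3 = (⅓)*44 = 44/3)
(-2816848 + 3874506)*(k(W) + P(-1190)) = (-2816848 + 3874506)*((-5/2 + (½)*(305/164)) + 44/3) = 1057658*((-5/2 + 305/328) + 44/3) = 1057658*(-515/328 + 44/3) = 1057658*(12887/984) = 6815019323/492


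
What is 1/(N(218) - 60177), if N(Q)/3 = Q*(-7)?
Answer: -1/64755 ≈ -1.5443e-5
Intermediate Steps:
N(Q) = -21*Q (N(Q) = 3*(Q*(-7)) = 3*(-7*Q) = -21*Q)
1/(N(218) - 60177) = 1/(-21*218 - 60177) = 1/(-4578 - 60177) = 1/(-64755) = -1/64755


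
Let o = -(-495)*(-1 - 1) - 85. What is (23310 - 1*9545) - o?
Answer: 14840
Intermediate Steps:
o = -1075 (o = -(-495)*(-2) - 85 = -55*18 - 85 = -990 - 85 = -1075)
(23310 - 1*9545) - o = (23310 - 1*9545) - 1*(-1075) = (23310 - 9545) + 1075 = 13765 + 1075 = 14840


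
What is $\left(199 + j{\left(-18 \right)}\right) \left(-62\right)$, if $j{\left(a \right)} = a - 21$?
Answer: $-9920$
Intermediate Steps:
$j{\left(a \right)} = -21 + a$
$\left(199 + j{\left(-18 \right)}\right) \left(-62\right) = \left(199 - 39\right) \left(-62\right) = 160 \left(-62\right) = -9920$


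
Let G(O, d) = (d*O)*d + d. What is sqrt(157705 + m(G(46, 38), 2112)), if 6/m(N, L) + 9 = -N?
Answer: 3*sqrt(8602503707359)/22157 ≈ 397.12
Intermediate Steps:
G(O, d) = d + O*d**2 (G(O, d) = (O*d)*d + d = O*d**2 + d = d + O*d**2)
m(N, L) = 6/(-9 - N)
sqrt(157705 + m(G(46, 38), 2112)) = sqrt(157705 - 6/(9 + 38*(1 + 46*38))) = sqrt(157705 - 6/(9 + 38*(1 + 1748))) = sqrt(157705 - 6/(9 + 38*1749)) = sqrt(157705 - 6/(9 + 66462)) = sqrt(157705 - 6/66471) = sqrt(157705 - 6*1/66471) = sqrt(157705 - 2/22157) = sqrt(3494269683/22157) = 3*sqrt(8602503707359)/22157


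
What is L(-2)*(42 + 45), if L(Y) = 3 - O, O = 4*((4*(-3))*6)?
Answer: 25317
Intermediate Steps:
O = -288 (O = 4*(-12*6) = 4*(-72) = -288)
L(Y) = 291 (L(Y) = 3 - 1*(-288) = 3 + 288 = 291)
L(-2)*(42 + 45) = 291*(42 + 45) = 291*87 = 25317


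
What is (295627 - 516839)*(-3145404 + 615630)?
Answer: 559616366088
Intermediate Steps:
(295627 - 516839)*(-3145404 + 615630) = -221212*(-2529774) = 559616366088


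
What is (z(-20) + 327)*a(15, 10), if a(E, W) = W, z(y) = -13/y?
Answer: 6553/2 ≈ 3276.5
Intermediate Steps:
(z(-20) + 327)*a(15, 10) = (-13/(-20) + 327)*10 = (-13*(-1/20) + 327)*10 = (13/20 + 327)*10 = (6553/20)*10 = 6553/2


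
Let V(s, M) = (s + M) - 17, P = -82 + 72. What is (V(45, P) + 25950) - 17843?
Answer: 8125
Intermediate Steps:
P = -10
V(s, M) = -17 + M + s (V(s, M) = (M + s) - 17 = -17 + M + s)
(V(45, P) + 25950) - 17843 = ((-17 - 10 + 45) + 25950) - 17843 = (18 + 25950) - 17843 = 25968 - 17843 = 8125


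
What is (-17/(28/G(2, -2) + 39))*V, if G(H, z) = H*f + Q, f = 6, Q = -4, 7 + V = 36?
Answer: -58/5 ≈ -11.600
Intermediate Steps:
V = 29 (V = -7 + 36 = 29)
G(H, z) = -4 + 6*H (G(H, z) = H*6 - 4 = 6*H - 4 = -4 + 6*H)
(-17/(28/G(2, -2) + 39))*V = (-17/(28/(-4 + 6*2) + 39))*29 = (-17/(28/(-4 + 12) + 39))*29 = (-17/(28/8 + 39))*29 = (-17/(28*(1/8) + 39))*29 = (-17/(7/2 + 39))*29 = (-17/(85/2))*29 = ((2/85)*(-17))*29 = -2/5*29 = -58/5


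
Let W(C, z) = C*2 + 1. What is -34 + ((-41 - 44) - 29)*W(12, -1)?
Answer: -2884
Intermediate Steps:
W(C, z) = 1 + 2*C (W(C, z) = 2*C + 1 = 1 + 2*C)
-34 + ((-41 - 44) - 29)*W(12, -1) = -34 + ((-41 - 44) - 29)*(1 + 2*12) = -34 + (-85 - 29)*(1 + 24) = -34 - 114*25 = -34 - 2850 = -2884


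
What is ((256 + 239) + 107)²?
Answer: 362404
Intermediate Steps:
((256 + 239) + 107)² = (495 + 107)² = 602² = 362404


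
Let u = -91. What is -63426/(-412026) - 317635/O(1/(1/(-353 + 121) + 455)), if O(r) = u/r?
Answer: 5162000276919/659644630099 ≈ 7.8254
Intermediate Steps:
O(r) = -91/r
-63426/(-412026) - 317635/O(1/(1/(-353 + 121) + 455)) = -63426/(-412026) - 317635*(-1/(91*(1/(-353 + 121) + 455))) = -63426*(-1/412026) - 317635*(-1/(91*(1/(-232) + 455))) = 10571/68671 - 317635*(-1/(91*(-1/232 + 455))) = 10571/68671 - 317635/((-91/(1/(105559/232)))) = 10571/68671 - 317635/((-91/232/105559)) = 10571/68671 - 317635/((-91*105559/232)) = 10571/68671 - 317635/(-9605869/232) = 10571/68671 - 317635*(-232/9605869) = 10571/68671 + 73691320/9605869 = 5162000276919/659644630099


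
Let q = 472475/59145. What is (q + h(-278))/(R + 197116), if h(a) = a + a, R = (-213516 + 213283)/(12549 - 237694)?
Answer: -1459486477205/524967259004937 ≈ -0.0027801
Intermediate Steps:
R = 233/225145 (R = -233/(-225145) = -233*(-1/225145) = 233/225145 ≈ 0.0010349)
h(a) = 2*a
q = 94495/11829 (q = 472475*(1/59145) = 94495/11829 ≈ 7.9884)
(q + h(-278))/(R + 197116) = (94495/11829 + 2*(-278))/(233/225145 + 197116) = (94495/11829 - 556)/(44379682053/225145) = -6482429/11829*225145/44379682053 = -1459486477205/524967259004937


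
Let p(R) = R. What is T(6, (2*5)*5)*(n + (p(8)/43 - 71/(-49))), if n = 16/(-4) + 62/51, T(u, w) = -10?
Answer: 1234990/107457 ≈ 11.493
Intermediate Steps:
n = -142/51 (n = 16*(-1/4) + 62*(1/51) = -4 + 62/51 = -142/51 ≈ -2.7843)
T(6, (2*5)*5)*(n + (p(8)/43 - 71/(-49))) = -10*(-142/51 + (8/43 - 71/(-49))) = -10*(-142/51 + (8*(1/43) - 71*(-1/49))) = -10*(-142/51 + (8/43 + 71/49)) = -10*(-142/51 + 3445/2107) = -10*(-123499/107457) = 1234990/107457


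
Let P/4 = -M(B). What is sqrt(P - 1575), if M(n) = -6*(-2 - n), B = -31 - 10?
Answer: 3*I*sqrt(71) ≈ 25.278*I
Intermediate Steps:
B = -41
M(n) = 12 + 6*n
P = 936 (P = 4*(-(12 + 6*(-41))) = 4*(-(12 - 246)) = 4*(-1*(-234)) = 4*234 = 936)
sqrt(P - 1575) = sqrt(936 - 1575) = sqrt(-639) = 3*I*sqrt(71)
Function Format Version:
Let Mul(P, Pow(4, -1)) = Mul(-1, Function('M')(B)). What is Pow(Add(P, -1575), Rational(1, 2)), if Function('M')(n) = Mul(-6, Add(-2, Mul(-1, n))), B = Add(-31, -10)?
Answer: Mul(3, I, Pow(71, Rational(1, 2))) ≈ Mul(25.278, I)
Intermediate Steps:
B = -41
Function('M')(n) = Add(12, Mul(6, n))
P = 936 (P = Mul(4, Mul(-1, Add(12, Mul(6, -41)))) = Mul(4, Mul(-1, Add(12, -246))) = Mul(4, Mul(-1, -234)) = Mul(4, 234) = 936)
Pow(Add(P, -1575), Rational(1, 2)) = Pow(Add(936, -1575), Rational(1, 2)) = Pow(-639, Rational(1, 2)) = Mul(3, I, Pow(71, Rational(1, 2)))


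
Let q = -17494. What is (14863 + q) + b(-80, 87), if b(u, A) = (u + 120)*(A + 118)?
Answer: 5569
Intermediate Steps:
b(u, A) = (118 + A)*(120 + u) (b(u, A) = (120 + u)*(118 + A) = (118 + A)*(120 + u))
(14863 + q) + b(-80, 87) = (14863 - 17494) + (14160 + 118*(-80) + 120*87 + 87*(-80)) = -2631 + (14160 - 9440 + 10440 - 6960) = -2631 + 8200 = 5569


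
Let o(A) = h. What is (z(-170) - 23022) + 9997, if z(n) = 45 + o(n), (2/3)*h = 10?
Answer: -12965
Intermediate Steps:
h = 15 (h = (3/2)*10 = 15)
o(A) = 15
z(n) = 60 (z(n) = 45 + 15 = 60)
(z(-170) - 23022) + 9997 = (60 - 23022) + 9997 = -22962 + 9997 = -12965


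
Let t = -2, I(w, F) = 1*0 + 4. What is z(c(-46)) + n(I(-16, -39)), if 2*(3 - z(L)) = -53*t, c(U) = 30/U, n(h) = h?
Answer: -46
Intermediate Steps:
I(w, F) = 4 (I(w, F) = 0 + 4 = 4)
z(L) = -50 (z(L) = 3 - (-53)*(-2)/2 = 3 - ½*106 = 3 - 53 = -50)
z(c(-46)) + n(I(-16, -39)) = -50 + 4 = -46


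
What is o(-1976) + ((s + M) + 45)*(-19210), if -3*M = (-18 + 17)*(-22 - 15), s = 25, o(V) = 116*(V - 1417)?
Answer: -4504094/3 ≈ -1.5014e+6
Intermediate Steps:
o(V) = -164372 + 116*V (o(V) = 116*(-1417 + V) = -164372 + 116*V)
M = -37/3 (M = -(-18 + 17)*(-22 - 15)/3 = -(-1)*(-37)/3 = -⅓*37 = -37/3 ≈ -12.333)
o(-1976) + ((s + M) + 45)*(-19210) = (-164372 + 116*(-1976)) + ((25 - 37/3) + 45)*(-19210) = (-164372 - 229216) + (38/3 + 45)*(-19210) = -393588 + (173/3)*(-19210) = -393588 - 3323330/3 = -4504094/3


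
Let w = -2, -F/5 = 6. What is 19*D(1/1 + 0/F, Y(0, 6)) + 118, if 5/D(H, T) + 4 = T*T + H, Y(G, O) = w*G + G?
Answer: 259/3 ≈ 86.333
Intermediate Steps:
F = -30 (F = -5*6 = -30)
Y(G, O) = -G (Y(G, O) = -2*G + G = -G)
D(H, T) = 5/(-4 + H + T²) (D(H, T) = 5/(-4 + (T*T + H)) = 5/(-4 + (T² + H)) = 5/(-4 + (H + T²)) = 5/(-4 + H + T²))
19*D(1/1 + 0/F, Y(0, 6)) + 118 = 19*(5/(-4 + (1/1 + 0/(-30)) + (-1*0)²)) + 118 = 19*(5/(-4 + (1*1 + 0*(-1/30)) + 0²)) + 118 = 19*(5/(-4 + (1 + 0) + 0)) + 118 = 19*(5/(-4 + 1 + 0)) + 118 = 19*(5/(-3)) + 118 = 19*(5*(-⅓)) + 118 = 19*(-5/3) + 118 = -95/3 + 118 = 259/3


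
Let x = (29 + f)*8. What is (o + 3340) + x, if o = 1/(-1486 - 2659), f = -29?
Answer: 13844299/4145 ≈ 3340.0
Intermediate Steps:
x = 0 (x = (29 - 29)*8 = 0*8 = 0)
o = -1/4145 (o = 1/(-4145) = -1/4145 ≈ -0.00024125)
(o + 3340) + x = (-1/4145 + 3340) + 0 = 13844299/4145 + 0 = 13844299/4145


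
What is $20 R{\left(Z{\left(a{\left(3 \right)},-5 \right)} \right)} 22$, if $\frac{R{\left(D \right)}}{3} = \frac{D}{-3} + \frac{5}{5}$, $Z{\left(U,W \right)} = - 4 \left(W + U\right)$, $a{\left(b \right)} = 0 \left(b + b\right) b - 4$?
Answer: $-14520$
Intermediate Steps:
$a{\left(b \right)} = -4$ ($a{\left(b \right)} = 0 \cdot 2 b b - 4 = 0 b - 4 = 0 - 4 = -4$)
$Z{\left(U,W \right)} = - 4 U - 4 W$ ($Z{\left(U,W \right)} = - 4 \left(U + W\right) = - 4 U - 4 W$)
$R{\left(D \right)} = 3 - D$ ($R{\left(D \right)} = 3 \left(\frac{D}{-3} + \frac{5}{5}\right) = 3 \left(D \left(- \frac{1}{3}\right) + 5 \cdot \frac{1}{5}\right) = 3 \left(- \frac{D}{3} + 1\right) = 3 \left(1 - \frac{D}{3}\right) = 3 - D$)
$20 R{\left(Z{\left(a{\left(3 \right)},-5 \right)} \right)} 22 = 20 \left(3 - \left(\left(-4\right) \left(-4\right) - -20\right)\right) 22 = 20 \left(3 - \left(16 + 20\right)\right) 22 = 20 \left(3 - 36\right) 22 = 20 \left(-33\right) 22 = \left(-660\right) 22 = -14520$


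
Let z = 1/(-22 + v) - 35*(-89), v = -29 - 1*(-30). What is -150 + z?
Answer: 62264/21 ≈ 2965.0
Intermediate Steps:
v = 1 (v = -29 + 30 = 1)
z = 65414/21 (z = 1/(-22 + 1) - 35*(-89) = 1/(-21) + 3115 = -1/21 + 3115 = 65414/21 ≈ 3115.0)
-150 + z = -150 + 65414/21 = 62264/21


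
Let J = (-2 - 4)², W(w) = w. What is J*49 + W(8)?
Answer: 1772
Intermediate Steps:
J = 36 (J = (-6)² = 36)
J*49 + W(8) = 36*49 + 8 = 1764 + 8 = 1772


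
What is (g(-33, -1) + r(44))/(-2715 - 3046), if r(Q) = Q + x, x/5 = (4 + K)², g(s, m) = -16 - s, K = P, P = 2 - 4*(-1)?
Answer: -561/5761 ≈ -0.097379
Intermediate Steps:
P = 6 (P = 2 + 4 = 6)
K = 6
x = 500 (x = 5*(4 + 6)² = 5*10² = 5*100 = 500)
r(Q) = 500 + Q (r(Q) = Q + 500 = 500 + Q)
(g(-33, -1) + r(44))/(-2715 - 3046) = ((-16 - 1*(-33)) + (500 + 44))/(-2715 - 3046) = ((-16 + 33) + 544)/(-5761) = (17 + 544)*(-1/5761) = 561*(-1/5761) = -561/5761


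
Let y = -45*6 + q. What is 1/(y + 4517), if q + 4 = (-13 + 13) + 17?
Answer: 1/4260 ≈ 0.00023474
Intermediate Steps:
q = 13 (q = -4 + ((-13 + 13) + 17) = -4 + (0 + 17) = -4 + 17 = 13)
y = -257 (y = -45*6 + 13 = -270 + 13 = -257)
1/(y + 4517) = 1/(-257 + 4517) = 1/4260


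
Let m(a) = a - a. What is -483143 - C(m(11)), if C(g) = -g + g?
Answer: -483143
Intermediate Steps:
m(a) = 0
C(g) = 0
-483143 - C(m(11)) = -483143 - 1*0 = -483143 + 0 = -483143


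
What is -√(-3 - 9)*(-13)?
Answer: 26*I*√3 ≈ 45.033*I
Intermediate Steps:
-√(-3 - 9)*(-13) = -√(-12)*(-13) = -2*I*√3*(-13) = 26*I*√3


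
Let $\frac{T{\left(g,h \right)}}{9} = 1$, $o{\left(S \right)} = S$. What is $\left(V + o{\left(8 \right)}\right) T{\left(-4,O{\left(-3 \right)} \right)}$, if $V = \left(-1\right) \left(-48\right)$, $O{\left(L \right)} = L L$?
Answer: $504$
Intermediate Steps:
$O{\left(L \right)} = L^{2}$
$T{\left(g,h \right)} = 9$ ($T{\left(g,h \right)} = 9 \cdot 1 = 9$)
$V = 48$
$\left(V + o{\left(8 \right)}\right) T{\left(-4,O{\left(-3 \right)} \right)} = \left(48 + 8\right) 9 = 56 \cdot 9 = 504$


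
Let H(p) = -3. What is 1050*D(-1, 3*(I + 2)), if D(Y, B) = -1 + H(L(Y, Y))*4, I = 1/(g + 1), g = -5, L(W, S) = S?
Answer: -13650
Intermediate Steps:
I = -¼ (I = 1/(-5 + 1) = 1/(-4) = -¼ ≈ -0.25000)
D(Y, B) = -13 (D(Y, B) = -1 - 3*4 = -1 - 12 = -13)
1050*D(-1, 3*(I + 2)) = 1050*(-13) = -13650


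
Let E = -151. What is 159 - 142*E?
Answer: 21601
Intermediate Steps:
159 - 142*E = 159 - 142*(-151) = 159 + 21442 = 21601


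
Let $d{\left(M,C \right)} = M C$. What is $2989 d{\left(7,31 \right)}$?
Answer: $648613$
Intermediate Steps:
$d{\left(M,C \right)} = C M$
$2989 d{\left(7,31 \right)} = 2989 \cdot 31 \cdot 7 = 2989 \cdot 217 = 648613$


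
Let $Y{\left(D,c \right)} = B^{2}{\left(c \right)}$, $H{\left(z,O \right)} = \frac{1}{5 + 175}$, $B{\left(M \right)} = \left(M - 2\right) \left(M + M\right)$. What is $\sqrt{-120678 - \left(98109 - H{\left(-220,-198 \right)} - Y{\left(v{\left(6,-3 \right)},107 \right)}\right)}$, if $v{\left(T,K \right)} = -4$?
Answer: $\frac{\sqrt{454213901705}}{30} \approx 22465.0$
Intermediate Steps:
$B{\left(M \right)} = 2 M \left(-2 + M\right)$ ($B{\left(M \right)} = \left(-2 + M\right) 2 M = 2 M \left(-2 + M\right)$)
$H{\left(z,O \right)} = \frac{1}{180}$
$Y{\left(D,c \right)} = 4 c^{2} \left(-2 + c\right)^{2}$ ($Y{\left(D,c \right)} = \left(2 c \left(-2 + c\right)\right)^{2} = 4 c^{2} \left(-2 + c\right)^{2}$)
$\sqrt{-120678 - \left(98109 - H{\left(-220,-198 \right)} - Y{\left(v{\left(6,-3 \right)},107 \right)}\right)} = \sqrt{-120678 - \left(98109 - \frac{1}{180} - 4 \cdot 107^{2} \left(-2 + 107\right)^{2}\right)} = \sqrt{-120678 + \left(4 \cdot 11449 \cdot 105^{2} - \left(98109 - \frac{1}{180}\right)\right)} = \sqrt{-120678 + \left(4 \cdot 11449 \cdot 11025 - \frac{17659619}{180}\right)} = \sqrt{-120678 + \left(504900900 - \frac{17659619}{180}\right)} = \sqrt{-120678 + \frac{90864502381}{180}} = \sqrt{\frac{90842780341}{180}} = \frac{\sqrt{454213901705}}{30}$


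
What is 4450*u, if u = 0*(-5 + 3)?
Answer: 0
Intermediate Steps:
u = 0 (u = 0*(-2) = 0)
4450*u = 4450*0 = 0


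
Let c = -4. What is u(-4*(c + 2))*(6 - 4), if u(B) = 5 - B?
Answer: -6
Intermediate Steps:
u(-4*(c + 2))*(6 - 4) = (5 - (-4)*(-4 + 2))*(6 - 4) = (5 - (-4)*(-2))*2 = (5 - 1*8)*2 = (5 - 8)*2 = -3*2 = -6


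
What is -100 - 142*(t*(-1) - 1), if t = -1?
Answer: -100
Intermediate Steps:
-100 - 142*(t*(-1) - 1) = -100 - 142*(-1*(-1) - 1) = -100 - 142*(1 - 1) = -100 - 142*0 = -100 + 0 = -100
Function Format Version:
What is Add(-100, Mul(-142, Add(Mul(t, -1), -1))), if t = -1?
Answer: -100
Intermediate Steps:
Add(-100, Mul(-142, Add(Mul(t, -1), -1))) = Add(-100, Mul(-142, Add(Mul(-1, -1), -1))) = Add(-100, Mul(-142, Add(1, -1))) = Add(-100, Mul(-142, 0)) = Add(-100, 0) = -100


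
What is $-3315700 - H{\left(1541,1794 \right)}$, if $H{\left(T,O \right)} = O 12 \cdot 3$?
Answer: $-3380284$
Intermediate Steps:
$H{\left(T,O \right)} = 36 O$ ($H{\left(T,O \right)} = 12 O 3 = 36 O$)
$-3315700 - H{\left(1541,1794 \right)} = -3315700 - 36 \cdot 1794 = -3315700 - 64584 = -3380284$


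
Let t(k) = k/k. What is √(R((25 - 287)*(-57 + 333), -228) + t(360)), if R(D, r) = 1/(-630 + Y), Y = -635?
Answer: 4*√99935/1265 ≈ 0.99960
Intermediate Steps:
t(k) = 1
R(D, r) = -1/1265 (R(D, r) = 1/(-630 - 635) = 1/(-1265) = -1/1265)
√(R((25 - 287)*(-57 + 333), -228) + t(360)) = √(-1/1265 + 1) = √(1264/1265) = 4*√99935/1265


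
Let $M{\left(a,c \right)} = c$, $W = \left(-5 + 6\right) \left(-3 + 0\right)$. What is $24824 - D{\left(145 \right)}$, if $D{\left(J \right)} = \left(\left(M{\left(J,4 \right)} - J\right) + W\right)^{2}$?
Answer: $4088$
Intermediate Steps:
$W = -3$ ($W = 1 \left(-3\right) = -3$)
$D{\left(J \right)} = \left(1 - J\right)^{2}$ ($D{\left(J \right)} = \left(\left(4 - J\right) - 3\right)^{2} = \left(1 - J\right)^{2}$)
$24824 - D{\left(145 \right)} = 24824 - \left(-1 + 145\right)^{2} = 24824 - 144^{2} = 24824 - 20736 = 4088$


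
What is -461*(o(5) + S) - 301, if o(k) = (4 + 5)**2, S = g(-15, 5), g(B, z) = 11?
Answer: -42713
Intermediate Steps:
S = 11
o(k) = 81 (o(k) = 9**2 = 81)
-461*(o(5) + S) - 301 = -461*(81 + 11) - 301 = -461*92 - 301 = -42412 - 301 = -42713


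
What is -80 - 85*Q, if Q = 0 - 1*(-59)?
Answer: -5095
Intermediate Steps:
Q = 59 (Q = 0 + 59 = 59)
-80 - 85*Q = -80 - 85*59 = -80 - 5015 = -5095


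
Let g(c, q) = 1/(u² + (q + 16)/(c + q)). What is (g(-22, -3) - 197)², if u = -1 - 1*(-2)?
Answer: 5470921/144 ≈ 37993.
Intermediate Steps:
u = 1 (u = -1 + 2 = 1)
g(c, q) = 1/(1 + (16 + q)/(c + q)) (g(c, q) = 1/(1² + (q + 16)/(c + q)) = 1/(1 + (16 + q)/(c + q)))
(g(-22, -3) - 197)² = ((-22 - 3)/(16 - 22 + 2*(-3)) - 197)² = (-25/(16 - 22 - 6) - 197)² = (-25/(-12) - 197)² = (-1/12*(-25) - 197)² = (25/12 - 197)² = (-2339/12)² = 5470921/144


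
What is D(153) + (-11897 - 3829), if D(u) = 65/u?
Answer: -2406013/153 ≈ -15726.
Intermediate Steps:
D(153) + (-11897 - 3829) = 65/153 + (-11897 - 3829) = 65*(1/153) - 15726 = 65/153 - 15726 = -2406013/153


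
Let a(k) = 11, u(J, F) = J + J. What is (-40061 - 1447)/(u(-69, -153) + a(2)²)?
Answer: 41508/17 ≈ 2441.6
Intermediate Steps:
u(J, F) = 2*J
(-40061 - 1447)/(u(-69, -153) + a(2)²) = (-40061 - 1447)/(2*(-69) + 11²) = -41508/(-138 + 121) = -41508/(-17) = -41508*(-1/17) = 41508/17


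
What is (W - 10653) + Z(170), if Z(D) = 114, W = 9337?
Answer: -1202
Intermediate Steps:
(W - 10653) + Z(170) = (9337 - 10653) + 114 = -1316 + 114 = -1202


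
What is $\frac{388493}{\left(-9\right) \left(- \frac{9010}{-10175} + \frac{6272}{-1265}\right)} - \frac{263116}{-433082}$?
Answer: $\frac{3937680534187561}{371489511042} \approx 10600.0$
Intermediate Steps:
$\frac{388493}{\left(-9\right) \left(- \frac{9010}{-10175} + \frac{6272}{-1265}\right)} - \frac{263116}{-433082} = \frac{388493}{\left(-9\right) \left(\left(-9010\right) \left(- \frac{1}{10175}\right) + 6272 \left(- \frac{1}{1265}\right)\right)} - - \frac{131558}{216541} = \frac{388493}{\left(-9\right) \left(\frac{1802}{2035} - \frac{6272}{1265}\right)} + \frac{131558}{216541} = \frac{388493}{\left(-9\right) \left(- \frac{190618}{46805}\right)} + \frac{131558}{216541} = \frac{388493}{\frac{1715562}{46805}} + \frac{131558}{216541} = 388493 \cdot \frac{46805}{1715562} + \frac{131558}{216541} = \frac{18183414865}{1715562} + \frac{131558}{216541} = \frac{3937680534187561}{371489511042}$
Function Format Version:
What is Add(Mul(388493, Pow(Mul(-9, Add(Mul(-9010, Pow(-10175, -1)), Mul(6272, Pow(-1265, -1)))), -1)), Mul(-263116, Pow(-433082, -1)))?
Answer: Rational(3937680534187561, 371489511042) ≈ 10600.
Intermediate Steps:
Add(Mul(388493, Pow(Mul(-9, Add(Mul(-9010, Pow(-10175, -1)), Mul(6272, Pow(-1265, -1)))), -1)), Mul(-263116, Pow(-433082, -1))) = Add(Mul(388493, Pow(Mul(-9, Add(Mul(-9010, Rational(-1, 10175)), Mul(6272, Rational(-1, 1265)))), -1)), Mul(-263116, Rational(-1, 433082))) = Add(Mul(388493, Pow(Mul(-9, Add(Rational(1802, 2035), Rational(-6272, 1265))), -1)), Rational(131558, 216541)) = Add(Mul(388493, Pow(Mul(-9, Rational(-190618, 46805)), -1)), Rational(131558, 216541)) = Add(Mul(388493, Pow(Rational(1715562, 46805), -1)), Rational(131558, 216541)) = Add(Mul(388493, Rational(46805, 1715562)), Rational(131558, 216541)) = Add(Rational(18183414865, 1715562), Rational(131558, 216541)) = Rational(3937680534187561, 371489511042)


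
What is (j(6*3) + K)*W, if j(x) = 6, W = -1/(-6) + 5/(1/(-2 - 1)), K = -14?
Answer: 356/3 ≈ 118.67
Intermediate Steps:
W = -89/6 (W = -1*(-⅙) + 5/(1/(-3)) = ⅙ + 5/(-⅓) = ⅙ + 5*(-3) = ⅙ - 15 = -89/6 ≈ -14.833)
(j(6*3) + K)*W = (6 - 14)*(-89/6) = -8*(-89/6) = 356/3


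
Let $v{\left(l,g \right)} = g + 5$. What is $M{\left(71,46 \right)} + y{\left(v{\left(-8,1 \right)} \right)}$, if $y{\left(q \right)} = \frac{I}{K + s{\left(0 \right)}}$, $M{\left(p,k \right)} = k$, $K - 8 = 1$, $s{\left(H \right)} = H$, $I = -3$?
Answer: $\frac{137}{3} \approx 45.667$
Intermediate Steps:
$v{\left(l,g \right)} = 5 + g$
$K = 9$ ($K = 8 + 1 = 9$)
$y{\left(q \right)} = - \frac{1}{3}$ ($y{\left(q \right)} = \frac{1}{9 + 0} \left(-3\right) = \frac{1}{9} \left(-3\right) = - \frac{1}{3}$)
$M{\left(71,46 \right)} + y{\left(v{\left(-8,1 \right)} \right)} = 46 - \frac{1}{3} = \frac{137}{3}$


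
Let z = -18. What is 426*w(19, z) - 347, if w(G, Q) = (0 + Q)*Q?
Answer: 137677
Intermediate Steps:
w(G, Q) = Q² (w(G, Q) = Q*Q = Q²)
426*w(19, z) - 347 = 426*(-18)² - 347 = 426*324 - 347 = 138024 - 347 = 137677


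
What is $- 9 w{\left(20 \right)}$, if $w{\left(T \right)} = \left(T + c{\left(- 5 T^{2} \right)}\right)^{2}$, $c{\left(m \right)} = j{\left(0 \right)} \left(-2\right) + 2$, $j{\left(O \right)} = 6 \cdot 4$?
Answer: $-6084$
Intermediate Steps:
$j{\left(O \right)} = 24$
$c{\left(m \right)} = -46$ ($c{\left(m \right)} = 24 \left(-2\right) + 2 = -48 + 2 = -46$)
$w{\left(T \right)} = \left(-46 + T\right)^{2}$ ($w{\left(T \right)} = \left(T - 46\right)^{2} = \left(-46 + T\right)^{2}$)
$- 9 w{\left(20 \right)} = - 9 \left(-46 + 20\right)^{2} = - 9 \left(-26\right)^{2} = \left(-9\right) 676 = -6084$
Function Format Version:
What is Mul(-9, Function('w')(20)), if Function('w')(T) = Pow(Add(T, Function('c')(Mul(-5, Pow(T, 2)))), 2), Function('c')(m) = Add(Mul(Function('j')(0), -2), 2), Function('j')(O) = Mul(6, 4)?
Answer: -6084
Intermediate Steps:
Function('j')(O) = 24
Function('c')(m) = -46 (Function('c')(m) = Add(Mul(24, -2), 2) = Add(-48, 2) = -46)
Function('w')(T) = Pow(Add(-46, T), 2) (Function('w')(T) = Pow(Add(T, -46), 2) = Pow(Add(-46, T), 2))
Mul(-9, Function('w')(20)) = Mul(-9, Pow(Add(-46, 20), 2)) = Mul(-9, Pow(-26, 2)) = Mul(-9, 676) = -6084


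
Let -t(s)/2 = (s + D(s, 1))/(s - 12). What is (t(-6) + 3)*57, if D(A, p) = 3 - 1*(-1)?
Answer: 475/3 ≈ 158.33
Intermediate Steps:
D(A, p) = 4 (D(A, p) = 3 + 1 = 4)
t(s) = -2*(4 + s)/(-12 + s) (t(s) = -2*(s + 4)/(s - 12) = -2*(4 + s)/(-12 + s))
(t(-6) + 3)*57 = (2*(-4 - 1*(-6))/(-12 - 6) + 3)*57 = (2*(-4 + 6)/(-18) + 3)*57 = (2*(-1/18)*2 + 3)*57 = (-2/9 + 3)*57 = (25/9)*57 = 475/3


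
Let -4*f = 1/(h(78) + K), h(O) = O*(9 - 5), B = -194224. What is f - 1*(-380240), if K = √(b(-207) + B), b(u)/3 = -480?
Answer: 55706680921/146504 + I*√12229/293008 ≈ 3.8024e+5 + 0.00037741*I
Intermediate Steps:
b(u) = -1440 (b(u) = 3*(-480) = -1440)
h(O) = 4*O (h(O) = O*4 = 4*O)
K = 4*I*√12229 (K = √(-1440 - 194224) = √(-195664) = 4*I*√12229 ≈ 442.34*I)
f = -1/(4*(312 + 4*I*√12229)) (f = -1/(4*(4*78 + 4*I*√12229)) = -1/(4*(312 + 4*I*√12229)) ≈ -0.0002662 + 0.00037741*I)
f - 1*(-380240) = I/(16*(√12229 - 78*I)) - 1*(-380240) = I/(16*(√12229 - 78*I)) + 380240 = 380240 + I/(16*(√12229 - 78*I))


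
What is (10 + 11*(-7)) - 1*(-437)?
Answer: 370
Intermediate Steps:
(10 + 11*(-7)) - 1*(-437) = (10 - 77) + 437 = -67 + 437 = 370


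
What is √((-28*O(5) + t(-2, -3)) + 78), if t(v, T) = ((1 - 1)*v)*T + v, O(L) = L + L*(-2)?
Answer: 6*√6 ≈ 14.697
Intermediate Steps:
O(L) = -L (O(L) = L - 2*L = -L)
t(v, T) = v (t(v, T) = (0*v)*T + v = 0*T + v = 0 + v = v)
√((-28*O(5) + t(-2, -3)) + 78) = √((-(-28)*5 - 2) + 78) = √((-28*(-5) - 2) + 78) = √((140 - 2) + 78) = √(138 + 78) = √216 = 6*√6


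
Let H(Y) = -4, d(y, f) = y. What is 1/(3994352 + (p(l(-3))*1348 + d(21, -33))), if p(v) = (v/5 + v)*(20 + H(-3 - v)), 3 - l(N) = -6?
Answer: 5/21136537 ≈ 2.3656e-7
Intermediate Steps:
l(N) = 9 (l(N) = 3 - 1*(-6) = 3 + 6 = 9)
p(v) = 96*v/5 (p(v) = (v/5 + v)*(20 - 4) = (v*(1/5) + v)*16 = (v/5 + v)*16 = (6*v/5)*16 = 96*v/5)
1/(3994352 + (p(l(-3))*1348 + d(21, -33))) = 1/(3994352 + (((96/5)*9)*1348 + 21)) = 1/(3994352 + ((864/5)*1348 + 21)) = 1/(3994352 + (1164672/5 + 21)) = 1/(3994352 + 1164777/5) = 1/(21136537/5) = 5/21136537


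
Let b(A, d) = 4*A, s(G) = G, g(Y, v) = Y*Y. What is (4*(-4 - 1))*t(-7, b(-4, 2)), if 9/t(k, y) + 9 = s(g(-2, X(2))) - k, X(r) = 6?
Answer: -90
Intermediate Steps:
g(Y, v) = Y²
t(k, y) = 9/(-5 - k) (t(k, y) = 9/(-9 + ((-2)² - k)) = 9/(-9 + (4 - k)) = 9/(-5 - k))
(4*(-4 - 1))*t(-7, b(-4, 2)) = (4*(-4 - 1))*(-9/(5 - 7)) = (4*(-5))*(-9/(-2)) = -(-180)*(-1)/2 = -20*9/2 = -90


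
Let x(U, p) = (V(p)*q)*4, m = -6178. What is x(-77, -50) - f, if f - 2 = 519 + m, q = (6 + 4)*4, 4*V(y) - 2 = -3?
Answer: 5617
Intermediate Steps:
V(y) = -¼ (V(y) = ½ + (¼)*(-3) = ½ - ¾ = -¼)
q = 40 (q = 10*4 = 40)
x(U, p) = -40 (x(U, p) = -¼*40*4 = -10*4 = -40)
f = -5657 (f = 2 + (519 - 6178) = 2 - 5659 = -5657)
x(-77, -50) - f = -40 - 1*(-5657) = -40 + 5657 = 5617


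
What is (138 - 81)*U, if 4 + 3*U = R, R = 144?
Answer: 2660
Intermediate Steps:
U = 140/3 (U = -4/3 + (1/3)*144 = -4/3 + 48 = 140/3 ≈ 46.667)
(138 - 81)*U = (138 - 81)*(140/3) = 57*(140/3) = 2660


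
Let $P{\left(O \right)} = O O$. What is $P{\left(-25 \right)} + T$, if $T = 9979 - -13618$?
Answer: $24222$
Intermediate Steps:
$P{\left(O \right)} = O^{2}$
$T = 23597$ ($T = 9979 + 13618 = 23597$)
$P{\left(-25 \right)} + T = \left(-25\right)^{2} + 23597 = 625 + 23597 = 24222$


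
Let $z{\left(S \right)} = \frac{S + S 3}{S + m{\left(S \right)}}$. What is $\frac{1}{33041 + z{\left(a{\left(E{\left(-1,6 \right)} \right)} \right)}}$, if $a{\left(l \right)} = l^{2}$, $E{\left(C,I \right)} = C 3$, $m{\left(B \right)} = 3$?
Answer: $\frac{1}{33044} \approx 3.0263 \cdot 10^{-5}$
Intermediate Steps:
$E{\left(C,I \right)} = 3 C$
$z{\left(S \right)} = \frac{4 S}{3 + S}$ ($z{\left(S \right)} = \frac{S + S 3}{S + 3} = \frac{S + 3 S}{3 + S} = \frac{4 S}{3 + S}$)
$\frac{1}{33041 + z{\left(a{\left(E{\left(-1,6 \right)} \right)} \right)}} = \frac{1}{33041 + \frac{4 \left(3 \left(-1\right)\right)^{2}}{3 + \left(3 \left(-1\right)\right)^{2}}} = \frac{1}{33041 + \frac{4 \left(-3\right)^{2}}{3 + \left(-3\right)^{2}}} = \frac{1}{33041 + 4 \cdot 9 \frac{1}{3 + 9}} = \frac{1}{33041 + 4 \cdot 9 \cdot \frac{1}{12}} = \frac{1}{33041 + 3} = \frac{1}{33044}$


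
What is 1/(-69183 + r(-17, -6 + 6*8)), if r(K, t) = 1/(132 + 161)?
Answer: -293/20270618 ≈ -1.4454e-5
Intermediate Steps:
r(K, t) = 1/293
1/(-69183 + r(-17, -6 + 6*8)) = 1/(-69183 + 1/293) = 1/(-20270618/293) = -293/20270618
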